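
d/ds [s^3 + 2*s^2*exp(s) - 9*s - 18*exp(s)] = 2*s^2*exp(s) + 3*s^2 + 4*s*exp(s) - 18*exp(s) - 9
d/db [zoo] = 0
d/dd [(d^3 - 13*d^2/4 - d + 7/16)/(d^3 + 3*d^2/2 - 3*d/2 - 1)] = (38*d^2 - 46*d + 53)/(8*(d^4 + 2*d^3 - 3*d^2 - 4*d + 4))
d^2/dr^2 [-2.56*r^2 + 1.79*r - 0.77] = -5.12000000000000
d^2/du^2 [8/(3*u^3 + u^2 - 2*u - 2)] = 16*(-(9*u + 1)*(3*u^3 + u^2 - 2*u - 2) + (9*u^2 + 2*u - 2)^2)/(3*u^3 + u^2 - 2*u - 2)^3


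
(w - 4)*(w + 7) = w^2 + 3*w - 28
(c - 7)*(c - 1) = c^2 - 8*c + 7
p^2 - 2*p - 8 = (p - 4)*(p + 2)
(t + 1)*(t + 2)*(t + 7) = t^3 + 10*t^2 + 23*t + 14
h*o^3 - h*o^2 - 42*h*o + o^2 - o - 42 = (o - 7)*(o + 6)*(h*o + 1)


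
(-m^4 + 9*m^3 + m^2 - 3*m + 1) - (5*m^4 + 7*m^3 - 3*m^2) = -6*m^4 + 2*m^3 + 4*m^2 - 3*m + 1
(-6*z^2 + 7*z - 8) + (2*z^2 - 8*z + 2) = -4*z^2 - z - 6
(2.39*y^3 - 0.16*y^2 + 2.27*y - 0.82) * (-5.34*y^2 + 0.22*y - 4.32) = -12.7626*y^5 + 1.3802*y^4 - 22.4818*y^3 + 5.5694*y^2 - 9.9868*y + 3.5424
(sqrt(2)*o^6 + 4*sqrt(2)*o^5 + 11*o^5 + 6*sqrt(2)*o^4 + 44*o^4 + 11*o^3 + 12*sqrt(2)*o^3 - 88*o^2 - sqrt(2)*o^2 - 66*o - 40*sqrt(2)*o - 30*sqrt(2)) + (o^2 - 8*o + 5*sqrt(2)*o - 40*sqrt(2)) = sqrt(2)*o^6 + 4*sqrt(2)*o^5 + 11*o^5 + 6*sqrt(2)*o^4 + 44*o^4 + 11*o^3 + 12*sqrt(2)*o^3 - 87*o^2 - sqrt(2)*o^2 - 74*o - 35*sqrt(2)*o - 70*sqrt(2)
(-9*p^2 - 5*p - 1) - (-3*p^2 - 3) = -6*p^2 - 5*p + 2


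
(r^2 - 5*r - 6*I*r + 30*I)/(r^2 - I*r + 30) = (r - 5)/(r + 5*I)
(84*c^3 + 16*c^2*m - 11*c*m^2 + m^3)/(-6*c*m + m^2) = -14*c^2/m - 5*c + m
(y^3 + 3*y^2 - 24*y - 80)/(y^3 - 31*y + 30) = (y^2 + 8*y + 16)/(y^2 + 5*y - 6)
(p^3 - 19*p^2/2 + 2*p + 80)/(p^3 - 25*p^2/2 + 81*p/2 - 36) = (2*p^2 - 3*p - 20)/(2*p^2 - 9*p + 9)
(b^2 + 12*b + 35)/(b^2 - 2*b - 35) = (b + 7)/(b - 7)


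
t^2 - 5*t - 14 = (t - 7)*(t + 2)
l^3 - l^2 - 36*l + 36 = (l - 6)*(l - 1)*(l + 6)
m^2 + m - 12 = (m - 3)*(m + 4)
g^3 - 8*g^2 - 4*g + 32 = (g - 8)*(g - 2)*(g + 2)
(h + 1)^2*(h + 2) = h^3 + 4*h^2 + 5*h + 2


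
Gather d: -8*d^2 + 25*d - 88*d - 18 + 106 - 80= -8*d^2 - 63*d + 8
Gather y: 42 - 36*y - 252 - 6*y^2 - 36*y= -6*y^2 - 72*y - 210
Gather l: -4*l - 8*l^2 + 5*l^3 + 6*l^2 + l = 5*l^3 - 2*l^2 - 3*l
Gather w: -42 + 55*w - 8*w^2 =-8*w^2 + 55*w - 42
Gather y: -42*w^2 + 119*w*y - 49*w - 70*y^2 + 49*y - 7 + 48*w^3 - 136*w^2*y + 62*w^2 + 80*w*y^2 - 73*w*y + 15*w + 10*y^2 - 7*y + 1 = 48*w^3 + 20*w^2 - 34*w + y^2*(80*w - 60) + y*(-136*w^2 + 46*w + 42) - 6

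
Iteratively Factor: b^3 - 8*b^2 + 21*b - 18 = (b - 2)*(b^2 - 6*b + 9) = (b - 3)*(b - 2)*(b - 3)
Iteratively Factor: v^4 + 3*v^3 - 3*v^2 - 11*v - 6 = (v + 1)*(v^3 + 2*v^2 - 5*v - 6) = (v + 1)^2*(v^2 + v - 6) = (v - 2)*(v + 1)^2*(v + 3)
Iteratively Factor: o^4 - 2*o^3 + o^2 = (o - 1)*(o^3 - o^2) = (o - 1)^2*(o^2) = o*(o - 1)^2*(o)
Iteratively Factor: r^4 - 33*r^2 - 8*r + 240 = (r + 4)*(r^3 - 4*r^2 - 17*r + 60) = (r - 5)*(r + 4)*(r^2 + r - 12) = (r - 5)*(r + 4)^2*(r - 3)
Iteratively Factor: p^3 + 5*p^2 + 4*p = (p + 4)*(p^2 + p) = p*(p + 4)*(p + 1)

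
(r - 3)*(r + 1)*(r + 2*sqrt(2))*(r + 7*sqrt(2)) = r^4 - 2*r^3 + 9*sqrt(2)*r^3 - 18*sqrt(2)*r^2 + 25*r^2 - 56*r - 27*sqrt(2)*r - 84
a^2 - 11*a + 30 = (a - 6)*(a - 5)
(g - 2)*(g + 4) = g^2 + 2*g - 8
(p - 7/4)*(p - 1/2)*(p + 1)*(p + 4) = p^4 + 11*p^3/4 - 51*p^2/8 - 37*p/8 + 7/2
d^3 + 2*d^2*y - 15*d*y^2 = d*(d - 3*y)*(d + 5*y)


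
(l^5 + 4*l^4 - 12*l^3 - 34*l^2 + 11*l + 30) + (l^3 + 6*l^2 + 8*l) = l^5 + 4*l^4 - 11*l^3 - 28*l^2 + 19*l + 30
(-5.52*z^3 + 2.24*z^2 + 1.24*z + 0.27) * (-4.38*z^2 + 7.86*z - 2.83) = 24.1776*z^5 - 53.1984*z^4 + 27.7968*z^3 + 2.2246*z^2 - 1.387*z - 0.7641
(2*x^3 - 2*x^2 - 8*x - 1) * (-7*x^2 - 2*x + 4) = -14*x^5 + 10*x^4 + 68*x^3 + 15*x^2 - 30*x - 4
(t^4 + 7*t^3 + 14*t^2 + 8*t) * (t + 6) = t^5 + 13*t^4 + 56*t^3 + 92*t^2 + 48*t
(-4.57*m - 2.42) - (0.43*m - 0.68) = -5.0*m - 1.74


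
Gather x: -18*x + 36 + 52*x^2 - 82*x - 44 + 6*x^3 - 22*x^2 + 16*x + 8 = 6*x^3 + 30*x^2 - 84*x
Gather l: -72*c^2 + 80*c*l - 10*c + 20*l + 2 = -72*c^2 - 10*c + l*(80*c + 20) + 2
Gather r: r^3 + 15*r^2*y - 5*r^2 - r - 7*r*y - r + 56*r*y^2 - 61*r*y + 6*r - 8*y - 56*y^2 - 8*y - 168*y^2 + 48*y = r^3 + r^2*(15*y - 5) + r*(56*y^2 - 68*y + 4) - 224*y^2 + 32*y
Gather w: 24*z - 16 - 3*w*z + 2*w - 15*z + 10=w*(2 - 3*z) + 9*z - 6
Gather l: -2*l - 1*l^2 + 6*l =-l^2 + 4*l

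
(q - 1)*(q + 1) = q^2 - 1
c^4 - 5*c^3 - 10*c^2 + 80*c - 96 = (c - 4)*(c - 3)*(c - 2)*(c + 4)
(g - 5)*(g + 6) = g^2 + g - 30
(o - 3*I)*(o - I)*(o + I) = o^3 - 3*I*o^2 + o - 3*I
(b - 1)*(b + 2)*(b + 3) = b^3 + 4*b^2 + b - 6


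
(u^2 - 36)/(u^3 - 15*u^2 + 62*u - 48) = (u + 6)/(u^2 - 9*u + 8)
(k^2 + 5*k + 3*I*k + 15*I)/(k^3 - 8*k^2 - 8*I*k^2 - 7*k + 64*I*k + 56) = (k^2 + k*(5 + 3*I) + 15*I)/(k^3 - 8*k^2*(1 + I) + k*(-7 + 64*I) + 56)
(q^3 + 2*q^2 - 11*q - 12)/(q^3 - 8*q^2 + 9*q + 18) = (q + 4)/(q - 6)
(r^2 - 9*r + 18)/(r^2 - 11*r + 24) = (r - 6)/(r - 8)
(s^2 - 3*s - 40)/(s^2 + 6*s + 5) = (s - 8)/(s + 1)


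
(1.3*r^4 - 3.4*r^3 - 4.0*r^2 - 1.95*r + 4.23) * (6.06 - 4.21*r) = -5.473*r^5 + 22.192*r^4 - 3.764*r^3 - 16.0305*r^2 - 29.6253*r + 25.6338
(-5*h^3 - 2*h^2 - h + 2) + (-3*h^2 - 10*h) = -5*h^3 - 5*h^2 - 11*h + 2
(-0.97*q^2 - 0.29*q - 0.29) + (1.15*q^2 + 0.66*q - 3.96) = 0.18*q^2 + 0.37*q - 4.25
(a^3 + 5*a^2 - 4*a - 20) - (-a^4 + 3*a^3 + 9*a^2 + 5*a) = a^4 - 2*a^3 - 4*a^2 - 9*a - 20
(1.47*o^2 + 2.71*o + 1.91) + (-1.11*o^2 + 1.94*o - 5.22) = 0.36*o^2 + 4.65*o - 3.31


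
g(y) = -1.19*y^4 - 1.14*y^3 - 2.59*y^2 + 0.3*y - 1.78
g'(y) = -4.76*y^3 - 3.42*y^2 - 5.18*y + 0.3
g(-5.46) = -952.66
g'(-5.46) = 701.42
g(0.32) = -2.00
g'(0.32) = -1.86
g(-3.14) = -108.65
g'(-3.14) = 130.21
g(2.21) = -54.46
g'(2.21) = -79.23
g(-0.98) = -4.59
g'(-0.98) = 6.57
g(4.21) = -505.32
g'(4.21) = -437.31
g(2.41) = -72.20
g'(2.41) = -98.68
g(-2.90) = -80.79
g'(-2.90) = 102.65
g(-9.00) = -7190.80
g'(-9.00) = 3239.94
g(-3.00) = -91.60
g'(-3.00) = 113.58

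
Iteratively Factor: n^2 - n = (n - 1)*(n)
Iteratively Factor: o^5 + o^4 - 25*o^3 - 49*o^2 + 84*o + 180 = (o - 5)*(o^4 + 6*o^3 + 5*o^2 - 24*o - 36) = (o - 5)*(o + 2)*(o^3 + 4*o^2 - 3*o - 18) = (o - 5)*(o + 2)*(o + 3)*(o^2 + o - 6) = (o - 5)*(o - 2)*(o + 2)*(o + 3)*(o + 3)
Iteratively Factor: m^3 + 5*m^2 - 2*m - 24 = (m - 2)*(m^2 + 7*m + 12) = (m - 2)*(m + 3)*(m + 4)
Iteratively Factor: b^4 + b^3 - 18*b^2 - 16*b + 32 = (b + 2)*(b^3 - b^2 - 16*b + 16) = (b + 2)*(b + 4)*(b^2 - 5*b + 4) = (b - 4)*(b + 2)*(b + 4)*(b - 1)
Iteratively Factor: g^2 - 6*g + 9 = (g - 3)*(g - 3)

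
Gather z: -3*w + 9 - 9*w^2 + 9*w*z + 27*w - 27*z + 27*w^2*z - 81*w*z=-9*w^2 + 24*w + z*(27*w^2 - 72*w - 27) + 9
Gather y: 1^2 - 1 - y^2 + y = -y^2 + y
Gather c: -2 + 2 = 0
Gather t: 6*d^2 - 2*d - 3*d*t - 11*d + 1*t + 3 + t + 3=6*d^2 - 13*d + t*(2 - 3*d) + 6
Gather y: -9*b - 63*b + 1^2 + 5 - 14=-72*b - 8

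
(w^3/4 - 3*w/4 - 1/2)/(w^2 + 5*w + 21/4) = (w^3 - 3*w - 2)/(4*w^2 + 20*w + 21)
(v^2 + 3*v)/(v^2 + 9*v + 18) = v/(v + 6)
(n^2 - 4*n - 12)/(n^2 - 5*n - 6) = (n + 2)/(n + 1)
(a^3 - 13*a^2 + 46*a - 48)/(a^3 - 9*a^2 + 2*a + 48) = (a - 2)/(a + 2)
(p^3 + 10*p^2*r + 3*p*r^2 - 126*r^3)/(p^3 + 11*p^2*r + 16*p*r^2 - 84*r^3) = (p - 3*r)/(p - 2*r)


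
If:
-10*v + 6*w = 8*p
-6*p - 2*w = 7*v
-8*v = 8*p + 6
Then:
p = -93/20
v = 39/10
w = 3/10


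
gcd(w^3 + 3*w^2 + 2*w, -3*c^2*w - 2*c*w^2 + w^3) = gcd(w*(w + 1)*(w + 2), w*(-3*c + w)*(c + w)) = w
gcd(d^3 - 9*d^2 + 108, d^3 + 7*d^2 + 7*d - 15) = d + 3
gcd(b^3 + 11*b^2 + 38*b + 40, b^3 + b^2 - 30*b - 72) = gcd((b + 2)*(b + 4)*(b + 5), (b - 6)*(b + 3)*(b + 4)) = b + 4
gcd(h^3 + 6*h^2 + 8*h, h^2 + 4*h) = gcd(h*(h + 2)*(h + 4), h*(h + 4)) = h^2 + 4*h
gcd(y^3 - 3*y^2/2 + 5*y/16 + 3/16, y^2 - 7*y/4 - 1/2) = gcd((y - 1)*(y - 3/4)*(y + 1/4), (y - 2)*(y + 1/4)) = y + 1/4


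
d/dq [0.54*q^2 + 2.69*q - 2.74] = 1.08*q + 2.69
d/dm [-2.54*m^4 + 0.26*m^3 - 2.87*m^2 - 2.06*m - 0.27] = -10.16*m^3 + 0.78*m^2 - 5.74*m - 2.06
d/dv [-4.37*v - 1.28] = -4.37000000000000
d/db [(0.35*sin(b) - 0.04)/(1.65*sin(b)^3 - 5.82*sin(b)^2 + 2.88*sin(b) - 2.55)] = (-1.155*sin(b)^3 + 2.235*sin(b)^2 - 0.4656*sin(b) - 0.7773)*cos(b)/(2.7225*sin(b)^6 - 19.206*sin(b)^5 + 43.3764*sin(b)^4 - 41.9382*sin(b)^3 + 37.9764*sin(b)^2 - 14.688*sin(b) + 6.5025)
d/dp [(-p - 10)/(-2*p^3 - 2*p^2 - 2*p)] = (p*(p^2 + p + 1) - (p + 10)*(3*p^2 + 2*p + 1))/(2*p^2*(p^2 + p + 1)^2)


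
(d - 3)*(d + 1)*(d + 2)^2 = d^4 + 2*d^3 - 7*d^2 - 20*d - 12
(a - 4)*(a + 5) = a^2 + a - 20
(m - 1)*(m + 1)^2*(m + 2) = m^4 + 3*m^3 + m^2 - 3*m - 2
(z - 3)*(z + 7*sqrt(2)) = z^2 - 3*z + 7*sqrt(2)*z - 21*sqrt(2)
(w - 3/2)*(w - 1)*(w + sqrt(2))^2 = w^4 - 5*w^3/2 + 2*sqrt(2)*w^3 - 5*sqrt(2)*w^2 + 7*w^2/2 - 5*w + 3*sqrt(2)*w + 3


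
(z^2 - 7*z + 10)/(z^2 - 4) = (z - 5)/(z + 2)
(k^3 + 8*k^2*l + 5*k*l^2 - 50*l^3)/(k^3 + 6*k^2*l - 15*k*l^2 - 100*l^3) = (k - 2*l)/(k - 4*l)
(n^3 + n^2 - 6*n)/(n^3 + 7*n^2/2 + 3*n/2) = 2*(n - 2)/(2*n + 1)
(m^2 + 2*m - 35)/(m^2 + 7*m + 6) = (m^2 + 2*m - 35)/(m^2 + 7*m + 6)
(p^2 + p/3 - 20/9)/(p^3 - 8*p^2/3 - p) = (-3*p^2 - p + 20/3)/(p*(-3*p^2 + 8*p + 3))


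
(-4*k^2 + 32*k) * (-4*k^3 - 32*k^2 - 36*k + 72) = 16*k^5 - 880*k^3 - 1440*k^2 + 2304*k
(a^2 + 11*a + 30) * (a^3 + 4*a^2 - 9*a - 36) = a^5 + 15*a^4 + 65*a^3 - 15*a^2 - 666*a - 1080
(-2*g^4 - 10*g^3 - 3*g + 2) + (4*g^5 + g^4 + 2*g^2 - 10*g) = 4*g^5 - g^4 - 10*g^3 + 2*g^2 - 13*g + 2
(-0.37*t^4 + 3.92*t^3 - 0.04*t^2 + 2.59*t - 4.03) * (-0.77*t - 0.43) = 0.2849*t^5 - 2.8593*t^4 - 1.6548*t^3 - 1.9771*t^2 + 1.9894*t + 1.7329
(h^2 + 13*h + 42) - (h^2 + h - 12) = 12*h + 54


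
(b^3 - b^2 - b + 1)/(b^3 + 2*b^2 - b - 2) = (b - 1)/(b + 2)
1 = 1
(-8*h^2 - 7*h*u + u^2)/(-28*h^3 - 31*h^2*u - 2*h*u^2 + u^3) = (-8*h + u)/(-28*h^2 - 3*h*u + u^2)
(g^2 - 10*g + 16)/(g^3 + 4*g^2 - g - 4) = (g^2 - 10*g + 16)/(g^3 + 4*g^2 - g - 4)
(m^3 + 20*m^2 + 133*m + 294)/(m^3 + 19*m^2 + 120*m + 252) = (m + 7)/(m + 6)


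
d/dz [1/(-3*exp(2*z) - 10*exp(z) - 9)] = (6*exp(z) + 10)*exp(z)/(3*exp(2*z) + 10*exp(z) + 9)^2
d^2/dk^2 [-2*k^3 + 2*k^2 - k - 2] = 4 - 12*k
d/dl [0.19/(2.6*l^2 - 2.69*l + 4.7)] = (0.5111 - 0.988*l)/(2.6*l^2 - 2.69*l + 4.7)^2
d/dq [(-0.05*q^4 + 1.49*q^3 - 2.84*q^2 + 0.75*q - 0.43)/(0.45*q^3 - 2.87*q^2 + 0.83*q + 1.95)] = (-0.0225*q^6 + 0.286999999999999*q^5 - 3.1228*q^4 + 1.4084*q^3 + 9.0923*q^2 - 13.5442*q + 1.8194)/(0.2025*q^6 - 2.583*q^5 + 8.9839*q^4 - 3.0092*q^3 - 10.5041*q^2 + 3.237*q + 3.8025)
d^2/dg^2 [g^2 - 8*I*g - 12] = 2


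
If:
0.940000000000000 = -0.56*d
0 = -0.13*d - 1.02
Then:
No Solution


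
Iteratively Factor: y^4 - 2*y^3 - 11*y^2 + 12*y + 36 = (y - 3)*(y^3 + y^2 - 8*y - 12) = (y - 3)^2*(y^2 + 4*y + 4) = (y - 3)^2*(y + 2)*(y + 2)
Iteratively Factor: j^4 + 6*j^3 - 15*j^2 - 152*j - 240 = (j + 4)*(j^3 + 2*j^2 - 23*j - 60) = (j - 5)*(j + 4)*(j^2 + 7*j + 12) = (j - 5)*(j + 4)^2*(j + 3)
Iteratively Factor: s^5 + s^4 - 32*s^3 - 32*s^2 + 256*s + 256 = (s + 4)*(s^4 - 3*s^3 - 20*s^2 + 48*s + 64) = (s + 1)*(s + 4)*(s^3 - 4*s^2 - 16*s + 64) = (s - 4)*(s + 1)*(s + 4)*(s^2 - 16) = (s - 4)*(s + 1)*(s + 4)^2*(s - 4)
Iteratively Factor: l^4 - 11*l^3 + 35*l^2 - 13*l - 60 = (l - 3)*(l^3 - 8*l^2 + 11*l + 20) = (l - 4)*(l - 3)*(l^2 - 4*l - 5) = (l - 5)*(l - 4)*(l - 3)*(l + 1)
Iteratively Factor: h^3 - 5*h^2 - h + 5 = (h + 1)*(h^2 - 6*h + 5) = (h - 5)*(h + 1)*(h - 1)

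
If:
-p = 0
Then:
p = 0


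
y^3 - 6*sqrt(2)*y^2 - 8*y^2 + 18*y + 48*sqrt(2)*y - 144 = (y - 8)*(y - 3*sqrt(2))^2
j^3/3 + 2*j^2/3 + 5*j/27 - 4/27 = (j/3 + 1/3)*(j - 1/3)*(j + 4/3)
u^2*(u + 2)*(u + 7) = u^4 + 9*u^3 + 14*u^2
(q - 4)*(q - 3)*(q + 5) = q^3 - 2*q^2 - 23*q + 60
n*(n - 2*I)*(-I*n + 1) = -I*n^3 - n^2 - 2*I*n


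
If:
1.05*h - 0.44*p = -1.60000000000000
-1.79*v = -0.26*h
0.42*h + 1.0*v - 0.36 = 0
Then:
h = 0.64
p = 5.16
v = 0.09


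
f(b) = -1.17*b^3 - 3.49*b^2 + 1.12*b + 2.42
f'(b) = -3.51*b^2 - 6.98*b + 1.12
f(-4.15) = 21.29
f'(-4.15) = -30.36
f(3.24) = -70.38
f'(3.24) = -58.34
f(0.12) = 2.50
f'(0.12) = 0.23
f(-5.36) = 76.32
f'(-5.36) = -62.31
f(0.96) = -0.76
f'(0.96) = -8.82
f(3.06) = -60.36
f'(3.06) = -53.11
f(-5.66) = 96.42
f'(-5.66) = -71.82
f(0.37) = 2.30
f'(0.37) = -1.94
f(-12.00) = 1508.18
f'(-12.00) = -420.56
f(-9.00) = 562.58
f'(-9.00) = -220.37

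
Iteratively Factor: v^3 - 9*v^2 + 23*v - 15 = (v - 1)*(v^2 - 8*v + 15) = (v - 5)*(v - 1)*(v - 3)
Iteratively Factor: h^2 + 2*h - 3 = (h - 1)*(h + 3)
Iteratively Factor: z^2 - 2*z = (z)*(z - 2)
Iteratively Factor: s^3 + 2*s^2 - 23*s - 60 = (s + 3)*(s^2 - s - 20) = (s - 5)*(s + 3)*(s + 4)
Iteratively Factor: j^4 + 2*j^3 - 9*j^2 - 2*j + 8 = (j + 1)*(j^3 + j^2 - 10*j + 8) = (j - 1)*(j + 1)*(j^2 + 2*j - 8) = (j - 1)*(j + 1)*(j + 4)*(j - 2)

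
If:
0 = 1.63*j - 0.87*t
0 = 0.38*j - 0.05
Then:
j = 0.13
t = 0.25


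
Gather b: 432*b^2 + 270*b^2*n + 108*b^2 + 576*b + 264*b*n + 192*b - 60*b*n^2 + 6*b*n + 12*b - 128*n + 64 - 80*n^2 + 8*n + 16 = b^2*(270*n + 540) + b*(-60*n^2 + 270*n + 780) - 80*n^2 - 120*n + 80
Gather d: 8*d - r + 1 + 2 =8*d - r + 3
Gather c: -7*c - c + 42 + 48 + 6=96 - 8*c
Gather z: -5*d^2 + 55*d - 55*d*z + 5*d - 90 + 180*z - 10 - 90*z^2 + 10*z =-5*d^2 + 60*d - 90*z^2 + z*(190 - 55*d) - 100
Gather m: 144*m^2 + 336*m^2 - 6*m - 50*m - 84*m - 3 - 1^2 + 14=480*m^2 - 140*m + 10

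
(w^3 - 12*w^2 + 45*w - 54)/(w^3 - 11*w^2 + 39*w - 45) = (w - 6)/(w - 5)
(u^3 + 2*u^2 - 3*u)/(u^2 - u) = u + 3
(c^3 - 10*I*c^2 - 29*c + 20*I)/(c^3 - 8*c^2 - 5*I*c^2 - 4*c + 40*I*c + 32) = (c - 5*I)/(c - 8)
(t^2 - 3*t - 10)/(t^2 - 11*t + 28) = (t^2 - 3*t - 10)/(t^2 - 11*t + 28)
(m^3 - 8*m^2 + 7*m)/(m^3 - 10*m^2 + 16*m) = (m^2 - 8*m + 7)/(m^2 - 10*m + 16)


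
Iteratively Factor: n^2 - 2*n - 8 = (n - 4)*(n + 2)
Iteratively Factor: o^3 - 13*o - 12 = (o - 4)*(o^2 + 4*o + 3) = (o - 4)*(o + 1)*(o + 3)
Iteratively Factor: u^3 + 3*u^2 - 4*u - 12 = (u + 2)*(u^2 + u - 6) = (u - 2)*(u + 2)*(u + 3)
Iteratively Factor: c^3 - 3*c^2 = (c)*(c^2 - 3*c) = c^2*(c - 3)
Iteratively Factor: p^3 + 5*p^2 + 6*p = (p + 2)*(p^2 + 3*p) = (p + 2)*(p + 3)*(p)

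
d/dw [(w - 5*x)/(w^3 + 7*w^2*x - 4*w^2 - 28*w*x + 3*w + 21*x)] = (w^3 + 7*w^2*x - 4*w^2 - 28*w*x + 3*w + 21*x - (w - 5*x)*(3*w^2 + 14*w*x - 8*w - 28*x + 3))/(w^3 + 7*w^2*x - 4*w^2 - 28*w*x + 3*w + 21*x)^2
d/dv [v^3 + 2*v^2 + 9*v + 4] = 3*v^2 + 4*v + 9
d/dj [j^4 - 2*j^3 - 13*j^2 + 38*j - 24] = 4*j^3 - 6*j^2 - 26*j + 38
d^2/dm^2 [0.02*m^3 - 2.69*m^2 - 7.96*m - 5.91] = 0.12*m - 5.38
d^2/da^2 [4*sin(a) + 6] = -4*sin(a)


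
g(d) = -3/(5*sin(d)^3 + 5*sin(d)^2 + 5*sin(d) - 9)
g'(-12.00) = 2.21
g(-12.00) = 0.73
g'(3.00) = -0.30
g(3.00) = 0.37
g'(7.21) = 71.67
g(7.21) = -3.98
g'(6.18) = 0.14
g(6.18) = 0.32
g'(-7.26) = 0.07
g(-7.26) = 0.24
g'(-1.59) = -0.00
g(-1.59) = 0.21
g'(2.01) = -3.03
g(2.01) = -0.90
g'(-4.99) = 0.98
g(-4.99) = -0.61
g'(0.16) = 0.32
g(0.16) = 0.37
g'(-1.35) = 0.03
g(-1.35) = 0.22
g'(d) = -3*(-15*sin(d)^2*cos(d) - 10*sin(d)*cos(d) - 5*cos(d))/(5*sin(d)^3 + 5*sin(d)^2 + 5*sin(d) - 9)^2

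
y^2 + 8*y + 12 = (y + 2)*(y + 6)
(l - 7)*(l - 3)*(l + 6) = l^3 - 4*l^2 - 39*l + 126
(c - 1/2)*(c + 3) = c^2 + 5*c/2 - 3/2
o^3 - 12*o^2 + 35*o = o*(o - 7)*(o - 5)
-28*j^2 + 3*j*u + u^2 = (-4*j + u)*(7*j + u)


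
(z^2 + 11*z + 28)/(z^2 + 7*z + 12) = (z + 7)/(z + 3)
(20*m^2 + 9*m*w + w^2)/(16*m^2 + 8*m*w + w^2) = (5*m + w)/(4*m + w)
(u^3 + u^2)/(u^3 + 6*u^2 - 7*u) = u*(u + 1)/(u^2 + 6*u - 7)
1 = 1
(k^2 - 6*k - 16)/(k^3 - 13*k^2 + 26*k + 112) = 1/(k - 7)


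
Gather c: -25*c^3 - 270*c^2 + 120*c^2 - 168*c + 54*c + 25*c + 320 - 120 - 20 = -25*c^3 - 150*c^2 - 89*c + 180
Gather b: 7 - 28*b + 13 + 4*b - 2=18 - 24*b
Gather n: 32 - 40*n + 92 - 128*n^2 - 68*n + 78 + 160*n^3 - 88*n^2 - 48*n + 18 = 160*n^3 - 216*n^2 - 156*n + 220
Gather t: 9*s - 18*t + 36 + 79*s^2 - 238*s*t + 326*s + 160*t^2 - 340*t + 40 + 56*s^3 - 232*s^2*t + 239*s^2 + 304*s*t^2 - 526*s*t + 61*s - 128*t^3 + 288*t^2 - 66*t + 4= 56*s^3 + 318*s^2 + 396*s - 128*t^3 + t^2*(304*s + 448) + t*(-232*s^2 - 764*s - 424) + 80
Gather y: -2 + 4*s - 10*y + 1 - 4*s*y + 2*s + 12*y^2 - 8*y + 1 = 6*s + 12*y^2 + y*(-4*s - 18)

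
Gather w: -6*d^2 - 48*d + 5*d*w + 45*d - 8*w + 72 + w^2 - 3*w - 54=-6*d^2 - 3*d + w^2 + w*(5*d - 11) + 18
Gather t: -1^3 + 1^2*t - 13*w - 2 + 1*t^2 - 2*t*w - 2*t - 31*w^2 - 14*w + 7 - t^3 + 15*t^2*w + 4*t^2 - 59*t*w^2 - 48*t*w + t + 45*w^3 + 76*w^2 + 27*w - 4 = -t^3 + t^2*(15*w + 5) + t*(-59*w^2 - 50*w) + 45*w^3 + 45*w^2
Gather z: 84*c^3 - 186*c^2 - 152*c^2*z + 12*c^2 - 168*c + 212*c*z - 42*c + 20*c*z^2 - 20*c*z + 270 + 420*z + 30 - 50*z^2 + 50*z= 84*c^3 - 174*c^2 - 210*c + z^2*(20*c - 50) + z*(-152*c^2 + 192*c + 470) + 300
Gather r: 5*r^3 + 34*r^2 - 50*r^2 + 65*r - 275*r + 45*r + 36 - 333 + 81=5*r^3 - 16*r^2 - 165*r - 216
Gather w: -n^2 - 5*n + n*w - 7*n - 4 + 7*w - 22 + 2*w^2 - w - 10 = -n^2 - 12*n + 2*w^2 + w*(n + 6) - 36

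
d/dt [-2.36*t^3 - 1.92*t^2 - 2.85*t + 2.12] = -7.08*t^2 - 3.84*t - 2.85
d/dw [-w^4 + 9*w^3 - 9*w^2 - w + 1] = -4*w^3 + 27*w^2 - 18*w - 1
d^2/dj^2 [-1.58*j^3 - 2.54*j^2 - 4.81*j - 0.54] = -9.48*j - 5.08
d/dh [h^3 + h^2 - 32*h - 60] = 3*h^2 + 2*h - 32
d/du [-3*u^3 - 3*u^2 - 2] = 3*u*(-3*u - 2)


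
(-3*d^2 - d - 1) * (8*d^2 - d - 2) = -24*d^4 - 5*d^3 - d^2 + 3*d + 2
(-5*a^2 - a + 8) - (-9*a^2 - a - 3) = 4*a^2 + 11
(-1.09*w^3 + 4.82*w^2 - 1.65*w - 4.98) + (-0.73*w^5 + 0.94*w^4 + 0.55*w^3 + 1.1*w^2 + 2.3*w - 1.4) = -0.73*w^5 + 0.94*w^4 - 0.54*w^3 + 5.92*w^2 + 0.65*w - 6.38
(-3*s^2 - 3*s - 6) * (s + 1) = -3*s^3 - 6*s^2 - 9*s - 6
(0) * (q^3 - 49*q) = 0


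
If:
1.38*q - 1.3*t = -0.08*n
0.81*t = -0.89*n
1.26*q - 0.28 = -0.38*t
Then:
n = -0.16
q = 0.17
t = 0.17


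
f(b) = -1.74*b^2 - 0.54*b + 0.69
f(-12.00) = -243.39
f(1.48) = -3.92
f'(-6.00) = 20.34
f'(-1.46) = 4.54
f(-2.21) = -6.61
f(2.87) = -15.19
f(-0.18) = 0.73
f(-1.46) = -2.23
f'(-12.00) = 41.22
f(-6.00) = -58.71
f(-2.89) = -12.28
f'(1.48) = -5.69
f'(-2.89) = 9.52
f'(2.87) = -10.53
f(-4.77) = -36.32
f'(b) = -3.48*b - 0.54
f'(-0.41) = 0.89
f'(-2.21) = 7.15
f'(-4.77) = 16.06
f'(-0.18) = 0.09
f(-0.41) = 0.62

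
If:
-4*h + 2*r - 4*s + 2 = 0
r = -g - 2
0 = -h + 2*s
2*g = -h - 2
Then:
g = -1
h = 0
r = -1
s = 0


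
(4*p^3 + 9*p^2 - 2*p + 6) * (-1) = -4*p^3 - 9*p^2 + 2*p - 6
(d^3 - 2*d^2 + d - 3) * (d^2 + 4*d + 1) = d^5 + 2*d^4 - 6*d^3 - d^2 - 11*d - 3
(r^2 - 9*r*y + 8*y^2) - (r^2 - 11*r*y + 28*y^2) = 2*r*y - 20*y^2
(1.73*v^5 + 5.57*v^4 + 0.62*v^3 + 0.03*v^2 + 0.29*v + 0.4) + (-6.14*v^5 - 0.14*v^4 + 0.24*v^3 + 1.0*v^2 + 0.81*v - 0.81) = -4.41*v^5 + 5.43*v^4 + 0.86*v^3 + 1.03*v^2 + 1.1*v - 0.41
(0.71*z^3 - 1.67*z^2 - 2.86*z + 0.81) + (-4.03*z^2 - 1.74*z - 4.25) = 0.71*z^3 - 5.7*z^2 - 4.6*z - 3.44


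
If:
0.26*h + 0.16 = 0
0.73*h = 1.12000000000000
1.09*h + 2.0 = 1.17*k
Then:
No Solution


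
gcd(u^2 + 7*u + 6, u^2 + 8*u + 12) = u + 6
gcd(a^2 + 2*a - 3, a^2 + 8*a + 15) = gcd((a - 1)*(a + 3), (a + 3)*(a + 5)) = a + 3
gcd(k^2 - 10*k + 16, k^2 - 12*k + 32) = k - 8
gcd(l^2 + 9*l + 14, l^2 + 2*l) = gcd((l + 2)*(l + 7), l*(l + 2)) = l + 2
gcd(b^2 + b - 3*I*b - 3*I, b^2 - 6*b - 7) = b + 1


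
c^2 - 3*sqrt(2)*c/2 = c*(c - 3*sqrt(2)/2)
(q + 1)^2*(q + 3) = q^3 + 5*q^2 + 7*q + 3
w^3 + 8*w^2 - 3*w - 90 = (w - 3)*(w + 5)*(w + 6)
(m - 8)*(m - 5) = m^2 - 13*m + 40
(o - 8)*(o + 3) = o^2 - 5*o - 24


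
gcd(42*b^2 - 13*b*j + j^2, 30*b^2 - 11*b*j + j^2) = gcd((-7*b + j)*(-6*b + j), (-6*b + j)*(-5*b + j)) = 6*b - j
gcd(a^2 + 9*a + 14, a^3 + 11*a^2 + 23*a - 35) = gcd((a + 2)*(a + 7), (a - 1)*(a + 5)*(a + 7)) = a + 7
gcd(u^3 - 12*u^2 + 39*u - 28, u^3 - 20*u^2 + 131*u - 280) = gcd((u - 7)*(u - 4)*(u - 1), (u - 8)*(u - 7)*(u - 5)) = u - 7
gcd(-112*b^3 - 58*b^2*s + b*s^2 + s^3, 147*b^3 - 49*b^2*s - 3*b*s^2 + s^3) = 7*b + s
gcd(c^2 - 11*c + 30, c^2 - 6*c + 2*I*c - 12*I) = c - 6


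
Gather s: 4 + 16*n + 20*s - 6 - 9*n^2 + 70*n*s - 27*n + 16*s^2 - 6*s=-9*n^2 - 11*n + 16*s^2 + s*(70*n + 14) - 2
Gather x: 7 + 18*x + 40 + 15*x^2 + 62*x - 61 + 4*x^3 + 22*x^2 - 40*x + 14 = 4*x^3 + 37*x^2 + 40*x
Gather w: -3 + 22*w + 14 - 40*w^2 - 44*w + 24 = -40*w^2 - 22*w + 35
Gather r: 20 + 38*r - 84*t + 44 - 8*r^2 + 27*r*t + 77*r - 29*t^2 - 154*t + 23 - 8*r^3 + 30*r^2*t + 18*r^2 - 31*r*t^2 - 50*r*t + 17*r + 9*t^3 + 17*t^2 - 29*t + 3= -8*r^3 + r^2*(30*t + 10) + r*(-31*t^2 - 23*t + 132) + 9*t^3 - 12*t^2 - 267*t + 90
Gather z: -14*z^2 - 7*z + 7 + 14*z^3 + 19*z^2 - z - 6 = 14*z^3 + 5*z^2 - 8*z + 1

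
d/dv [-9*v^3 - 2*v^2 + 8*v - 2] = -27*v^2 - 4*v + 8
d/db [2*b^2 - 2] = 4*b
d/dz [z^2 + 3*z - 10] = 2*z + 3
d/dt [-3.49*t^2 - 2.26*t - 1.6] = -6.98*t - 2.26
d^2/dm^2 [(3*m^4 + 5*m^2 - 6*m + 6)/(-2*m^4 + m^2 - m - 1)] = 2*(-78*m^8 + 180*m^7 - 193*m^6 + 33*m^5 + 192*m^4 - 167*m^3 + 21*m^2 + 36*m - 23)/(8*m^12 - 12*m^10 + 12*m^9 + 18*m^8 - 12*m^7 - 7*m^6 + 15*m^5 + 6*m^4 - 5*m^3 + 3*m + 1)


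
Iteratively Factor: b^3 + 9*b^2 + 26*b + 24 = (b + 2)*(b^2 + 7*b + 12) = (b + 2)*(b + 4)*(b + 3)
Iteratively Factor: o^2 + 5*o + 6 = (o + 2)*(o + 3)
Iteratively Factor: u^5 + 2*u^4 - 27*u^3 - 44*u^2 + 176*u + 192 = (u + 4)*(u^4 - 2*u^3 - 19*u^2 + 32*u + 48) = (u - 3)*(u + 4)*(u^3 + u^2 - 16*u - 16) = (u - 3)*(u + 1)*(u + 4)*(u^2 - 16) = (u - 3)*(u + 1)*(u + 4)^2*(u - 4)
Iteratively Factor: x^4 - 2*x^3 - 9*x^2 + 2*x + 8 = (x + 1)*(x^3 - 3*x^2 - 6*x + 8) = (x - 1)*(x + 1)*(x^2 - 2*x - 8) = (x - 4)*(x - 1)*(x + 1)*(x + 2)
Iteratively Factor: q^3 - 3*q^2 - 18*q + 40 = (q - 5)*(q^2 + 2*q - 8) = (q - 5)*(q - 2)*(q + 4)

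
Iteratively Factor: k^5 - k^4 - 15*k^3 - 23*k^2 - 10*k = (k)*(k^4 - k^3 - 15*k^2 - 23*k - 10) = k*(k + 1)*(k^3 - 2*k^2 - 13*k - 10) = k*(k - 5)*(k + 1)*(k^2 + 3*k + 2) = k*(k - 5)*(k + 1)^2*(k + 2)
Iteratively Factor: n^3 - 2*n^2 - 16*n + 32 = (n - 2)*(n^2 - 16) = (n - 4)*(n - 2)*(n + 4)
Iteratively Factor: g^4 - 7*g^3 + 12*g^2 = (g)*(g^3 - 7*g^2 + 12*g) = g^2*(g^2 - 7*g + 12) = g^2*(g - 3)*(g - 4)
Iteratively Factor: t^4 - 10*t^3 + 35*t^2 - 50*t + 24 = (t - 1)*(t^3 - 9*t^2 + 26*t - 24) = (t - 3)*(t - 1)*(t^2 - 6*t + 8) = (t - 4)*(t - 3)*(t - 1)*(t - 2)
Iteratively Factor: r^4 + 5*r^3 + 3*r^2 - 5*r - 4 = (r - 1)*(r^3 + 6*r^2 + 9*r + 4) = (r - 1)*(r + 1)*(r^2 + 5*r + 4) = (r - 1)*(r + 1)*(r + 4)*(r + 1)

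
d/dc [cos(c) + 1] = -sin(c)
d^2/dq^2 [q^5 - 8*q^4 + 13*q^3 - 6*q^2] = 20*q^3 - 96*q^2 + 78*q - 12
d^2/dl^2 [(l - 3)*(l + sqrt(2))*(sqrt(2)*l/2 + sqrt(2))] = sqrt(2)*(3*l - 1 + sqrt(2))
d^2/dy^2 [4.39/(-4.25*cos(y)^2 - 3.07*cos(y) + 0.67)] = (317.1775*(1 - cos(y)^2)^2 + 171.835575*cos(y)^3 + 249.966161*cos(y)^2 - 334.641359*cos(y) - 424.929172)/(4.25*cos(y)^2 + 3.07*cos(y) - 0.67)^3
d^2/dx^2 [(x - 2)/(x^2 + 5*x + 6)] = 2*((x - 2)*(2*x + 5)^2 - 3*(x + 1)*(x^2 + 5*x + 6))/(x^2 + 5*x + 6)^3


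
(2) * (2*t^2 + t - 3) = 4*t^2 + 2*t - 6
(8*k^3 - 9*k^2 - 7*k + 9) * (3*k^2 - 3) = 24*k^5 - 27*k^4 - 45*k^3 + 54*k^2 + 21*k - 27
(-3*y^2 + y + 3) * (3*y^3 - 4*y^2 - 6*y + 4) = -9*y^5 + 15*y^4 + 23*y^3 - 30*y^2 - 14*y + 12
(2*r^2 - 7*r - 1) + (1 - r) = 2*r^2 - 8*r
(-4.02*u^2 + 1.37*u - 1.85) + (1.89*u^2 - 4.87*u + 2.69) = -2.13*u^2 - 3.5*u + 0.84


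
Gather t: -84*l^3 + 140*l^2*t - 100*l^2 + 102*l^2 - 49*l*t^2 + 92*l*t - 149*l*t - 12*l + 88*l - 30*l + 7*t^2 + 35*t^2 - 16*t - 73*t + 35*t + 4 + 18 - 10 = -84*l^3 + 2*l^2 + 46*l + t^2*(42 - 49*l) + t*(140*l^2 - 57*l - 54) + 12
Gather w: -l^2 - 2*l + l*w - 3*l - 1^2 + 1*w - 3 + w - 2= -l^2 - 5*l + w*(l + 2) - 6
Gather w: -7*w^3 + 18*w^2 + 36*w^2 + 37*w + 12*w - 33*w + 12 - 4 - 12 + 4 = -7*w^3 + 54*w^2 + 16*w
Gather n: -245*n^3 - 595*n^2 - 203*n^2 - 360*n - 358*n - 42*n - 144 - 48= -245*n^3 - 798*n^2 - 760*n - 192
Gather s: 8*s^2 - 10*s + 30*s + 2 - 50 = 8*s^2 + 20*s - 48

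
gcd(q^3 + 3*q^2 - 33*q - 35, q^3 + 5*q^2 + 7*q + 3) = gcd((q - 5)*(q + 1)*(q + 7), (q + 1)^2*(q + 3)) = q + 1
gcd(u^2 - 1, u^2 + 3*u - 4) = u - 1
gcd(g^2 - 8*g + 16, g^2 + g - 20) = g - 4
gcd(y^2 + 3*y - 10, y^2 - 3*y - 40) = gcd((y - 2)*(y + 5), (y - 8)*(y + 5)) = y + 5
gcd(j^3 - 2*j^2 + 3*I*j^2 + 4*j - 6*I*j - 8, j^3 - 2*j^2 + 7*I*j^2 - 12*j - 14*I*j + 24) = j^2 + j*(-2 + 4*I) - 8*I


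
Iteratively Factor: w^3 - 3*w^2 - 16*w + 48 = (w + 4)*(w^2 - 7*w + 12) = (w - 4)*(w + 4)*(w - 3)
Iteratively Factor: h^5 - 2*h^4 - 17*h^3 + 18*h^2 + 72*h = (h - 3)*(h^4 + h^3 - 14*h^2 - 24*h) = (h - 3)*(h + 3)*(h^3 - 2*h^2 - 8*h) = (h - 4)*(h - 3)*(h + 3)*(h^2 + 2*h) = h*(h - 4)*(h - 3)*(h + 3)*(h + 2)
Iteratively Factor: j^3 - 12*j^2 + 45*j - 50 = (j - 5)*(j^2 - 7*j + 10) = (j - 5)^2*(j - 2)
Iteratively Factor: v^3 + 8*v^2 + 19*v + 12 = (v + 4)*(v^2 + 4*v + 3) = (v + 1)*(v + 4)*(v + 3)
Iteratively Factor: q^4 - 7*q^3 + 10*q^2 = (q - 2)*(q^3 - 5*q^2) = (q - 5)*(q - 2)*(q^2) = q*(q - 5)*(q - 2)*(q)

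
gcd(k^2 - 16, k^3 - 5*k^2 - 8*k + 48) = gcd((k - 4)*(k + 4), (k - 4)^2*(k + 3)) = k - 4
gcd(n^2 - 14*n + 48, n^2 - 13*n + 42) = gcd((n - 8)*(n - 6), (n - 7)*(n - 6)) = n - 6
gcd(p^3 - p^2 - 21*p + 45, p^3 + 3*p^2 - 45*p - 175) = p + 5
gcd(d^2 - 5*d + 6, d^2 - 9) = d - 3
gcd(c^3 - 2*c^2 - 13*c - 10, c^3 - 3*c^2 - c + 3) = c + 1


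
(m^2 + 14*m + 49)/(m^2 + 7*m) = (m + 7)/m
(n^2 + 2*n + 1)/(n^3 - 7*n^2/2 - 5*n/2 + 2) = 2*(n + 1)/(2*n^2 - 9*n + 4)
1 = 1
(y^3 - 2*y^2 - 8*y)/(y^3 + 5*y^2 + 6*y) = (y - 4)/(y + 3)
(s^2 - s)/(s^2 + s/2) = 2*(s - 1)/(2*s + 1)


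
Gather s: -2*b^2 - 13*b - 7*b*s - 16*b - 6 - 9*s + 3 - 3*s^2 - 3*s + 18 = -2*b^2 - 29*b - 3*s^2 + s*(-7*b - 12) + 15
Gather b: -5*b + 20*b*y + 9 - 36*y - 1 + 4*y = b*(20*y - 5) - 32*y + 8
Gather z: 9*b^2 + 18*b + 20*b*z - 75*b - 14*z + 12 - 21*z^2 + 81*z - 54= 9*b^2 - 57*b - 21*z^2 + z*(20*b + 67) - 42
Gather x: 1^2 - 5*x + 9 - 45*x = 10 - 50*x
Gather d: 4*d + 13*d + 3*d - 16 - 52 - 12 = 20*d - 80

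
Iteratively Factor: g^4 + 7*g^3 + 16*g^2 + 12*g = (g)*(g^3 + 7*g^2 + 16*g + 12) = g*(g + 2)*(g^2 + 5*g + 6) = g*(g + 2)^2*(g + 3)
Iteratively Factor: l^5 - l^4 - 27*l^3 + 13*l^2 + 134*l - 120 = (l + 4)*(l^4 - 5*l^3 - 7*l^2 + 41*l - 30) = (l - 2)*(l + 4)*(l^3 - 3*l^2 - 13*l + 15) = (l - 2)*(l - 1)*(l + 4)*(l^2 - 2*l - 15) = (l - 2)*(l - 1)*(l + 3)*(l + 4)*(l - 5)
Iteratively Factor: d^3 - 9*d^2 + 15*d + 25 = (d - 5)*(d^2 - 4*d - 5) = (d - 5)^2*(d + 1)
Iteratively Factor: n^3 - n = (n + 1)*(n^2 - n) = (n - 1)*(n + 1)*(n)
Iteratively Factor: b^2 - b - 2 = (b + 1)*(b - 2)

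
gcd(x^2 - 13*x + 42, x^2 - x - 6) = 1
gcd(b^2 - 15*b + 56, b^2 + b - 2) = 1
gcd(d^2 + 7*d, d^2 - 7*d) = d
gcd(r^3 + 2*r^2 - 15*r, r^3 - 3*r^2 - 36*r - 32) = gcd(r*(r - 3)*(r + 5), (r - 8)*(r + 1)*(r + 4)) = 1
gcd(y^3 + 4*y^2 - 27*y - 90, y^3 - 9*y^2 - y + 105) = y^2 - 2*y - 15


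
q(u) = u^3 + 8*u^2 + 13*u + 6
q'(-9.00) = 112.00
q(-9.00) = -192.00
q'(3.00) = 88.00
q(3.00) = 144.00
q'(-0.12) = 11.12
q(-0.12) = 4.55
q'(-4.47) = 1.42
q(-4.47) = 18.42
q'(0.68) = 25.27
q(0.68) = 18.85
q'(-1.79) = -6.03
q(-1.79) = 2.63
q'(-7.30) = 56.07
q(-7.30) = -51.60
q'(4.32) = 138.11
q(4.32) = 292.08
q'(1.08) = 33.78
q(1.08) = 30.63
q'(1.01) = 32.22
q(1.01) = 28.32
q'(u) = 3*u^2 + 16*u + 13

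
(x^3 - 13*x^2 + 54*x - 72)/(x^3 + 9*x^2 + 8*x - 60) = (x^3 - 13*x^2 + 54*x - 72)/(x^3 + 9*x^2 + 8*x - 60)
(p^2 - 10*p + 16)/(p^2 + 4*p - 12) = (p - 8)/(p + 6)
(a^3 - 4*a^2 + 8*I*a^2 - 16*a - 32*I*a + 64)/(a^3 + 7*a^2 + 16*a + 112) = (a^2 + 4*a*(-1 + I) - 16*I)/(a^2 + a*(7 - 4*I) - 28*I)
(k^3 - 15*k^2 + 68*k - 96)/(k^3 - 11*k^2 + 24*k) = (k - 4)/k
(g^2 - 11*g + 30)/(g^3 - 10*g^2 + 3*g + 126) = (g - 5)/(g^2 - 4*g - 21)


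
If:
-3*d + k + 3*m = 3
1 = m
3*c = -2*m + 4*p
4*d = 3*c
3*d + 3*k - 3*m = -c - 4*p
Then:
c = 1/13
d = 3/52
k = 9/52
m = 1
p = 29/52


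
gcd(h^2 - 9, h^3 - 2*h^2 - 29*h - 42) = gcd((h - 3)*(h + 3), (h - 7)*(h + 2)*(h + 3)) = h + 3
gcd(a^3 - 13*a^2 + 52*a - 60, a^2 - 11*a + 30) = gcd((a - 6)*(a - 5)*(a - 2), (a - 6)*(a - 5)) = a^2 - 11*a + 30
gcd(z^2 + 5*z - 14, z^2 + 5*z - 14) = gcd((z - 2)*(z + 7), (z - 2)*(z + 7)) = z^2 + 5*z - 14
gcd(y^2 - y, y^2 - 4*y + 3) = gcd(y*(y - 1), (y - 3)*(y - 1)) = y - 1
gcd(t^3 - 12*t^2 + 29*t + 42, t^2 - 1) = t + 1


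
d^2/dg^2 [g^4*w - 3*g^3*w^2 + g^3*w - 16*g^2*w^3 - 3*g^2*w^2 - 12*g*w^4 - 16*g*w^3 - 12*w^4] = 2*w*(6*g^2 - 9*g*w + 3*g - 16*w^2 - 3*w)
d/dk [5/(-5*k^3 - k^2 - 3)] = 5*k*(15*k + 2)/(5*k^3 + k^2 + 3)^2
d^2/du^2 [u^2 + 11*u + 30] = 2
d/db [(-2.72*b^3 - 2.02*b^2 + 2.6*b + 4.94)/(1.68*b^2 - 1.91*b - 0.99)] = (-4.5696*b^4 + 10.3904*b^3 + 7.5686*b^2 - 12.5988*b + 6.8614)/(2.8224*b^4 - 6.4176*b^3 + 0.3217*b^2 + 3.7818*b + 0.9801)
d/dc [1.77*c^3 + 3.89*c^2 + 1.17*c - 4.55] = 5.31*c^2 + 7.78*c + 1.17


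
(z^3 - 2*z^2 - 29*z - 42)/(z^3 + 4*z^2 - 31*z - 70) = (z^2 - 4*z - 21)/(z^2 + 2*z - 35)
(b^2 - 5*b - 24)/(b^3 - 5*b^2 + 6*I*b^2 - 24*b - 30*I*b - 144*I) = 1/(b + 6*I)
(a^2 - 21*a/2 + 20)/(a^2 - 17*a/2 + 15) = (a - 8)/(a - 6)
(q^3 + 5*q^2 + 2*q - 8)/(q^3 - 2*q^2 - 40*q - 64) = (q - 1)/(q - 8)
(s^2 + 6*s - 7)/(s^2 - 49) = (s - 1)/(s - 7)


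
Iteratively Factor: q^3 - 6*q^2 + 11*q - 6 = (q - 3)*(q^2 - 3*q + 2) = (q - 3)*(q - 2)*(q - 1)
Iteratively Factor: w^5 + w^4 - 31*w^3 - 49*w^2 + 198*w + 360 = (w - 3)*(w^4 + 4*w^3 - 19*w^2 - 106*w - 120) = (w - 3)*(w + 3)*(w^3 + w^2 - 22*w - 40) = (w - 3)*(w + 3)*(w + 4)*(w^2 - 3*w - 10) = (w - 5)*(w - 3)*(w + 3)*(w + 4)*(w + 2)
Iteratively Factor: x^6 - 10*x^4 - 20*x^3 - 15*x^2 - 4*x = (x + 1)*(x^5 - x^4 - 9*x^3 - 11*x^2 - 4*x) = (x + 1)^2*(x^4 - 2*x^3 - 7*x^2 - 4*x) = (x + 1)^3*(x^3 - 3*x^2 - 4*x) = x*(x + 1)^3*(x^2 - 3*x - 4) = x*(x - 4)*(x + 1)^3*(x + 1)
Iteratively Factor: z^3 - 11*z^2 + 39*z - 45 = (z - 3)*(z^2 - 8*z + 15) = (z - 3)^2*(z - 5)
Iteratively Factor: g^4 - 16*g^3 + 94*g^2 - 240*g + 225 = (g - 3)*(g^3 - 13*g^2 + 55*g - 75) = (g - 3)^2*(g^2 - 10*g + 25) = (g - 5)*(g - 3)^2*(g - 5)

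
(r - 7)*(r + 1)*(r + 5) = r^3 - r^2 - 37*r - 35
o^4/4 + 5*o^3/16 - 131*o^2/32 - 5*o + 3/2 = (o/4 + 1)*(o - 4)*(o - 1/4)*(o + 3/2)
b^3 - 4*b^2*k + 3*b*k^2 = b*(b - 3*k)*(b - k)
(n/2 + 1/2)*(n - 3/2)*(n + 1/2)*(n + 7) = n^4/2 + 7*n^3/2 - 7*n^2/8 - 13*n/2 - 21/8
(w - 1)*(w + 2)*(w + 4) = w^3 + 5*w^2 + 2*w - 8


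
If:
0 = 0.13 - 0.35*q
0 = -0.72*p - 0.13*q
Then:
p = -0.07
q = 0.37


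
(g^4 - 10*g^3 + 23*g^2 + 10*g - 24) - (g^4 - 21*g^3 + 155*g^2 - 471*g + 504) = 11*g^3 - 132*g^2 + 481*g - 528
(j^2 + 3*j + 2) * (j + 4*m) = j^3 + 4*j^2*m + 3*j^2 + 12*j*m + 2*j + 8*m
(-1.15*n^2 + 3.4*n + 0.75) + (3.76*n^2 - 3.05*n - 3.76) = 2.61*n^2 + 0.35*n - 3.01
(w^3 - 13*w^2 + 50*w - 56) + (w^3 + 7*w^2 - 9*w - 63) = 2*w^3 - 6*w^2 + 41*w - 119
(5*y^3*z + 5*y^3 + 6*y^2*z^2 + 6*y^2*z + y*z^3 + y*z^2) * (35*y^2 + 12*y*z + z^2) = 175*y^5*z + 175*y^5 + 270*y^4*z^2 + 270*y^4*z + 112*y^3*z^3 + 112*y^3*z^2 + 18*y^2*z^4 + 18*y^2*z^3 + y*z^5 + y*z^4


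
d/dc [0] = 0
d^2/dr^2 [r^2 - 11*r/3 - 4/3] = 2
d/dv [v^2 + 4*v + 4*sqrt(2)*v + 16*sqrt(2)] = 2*v + 4 + 4*sqrt(2)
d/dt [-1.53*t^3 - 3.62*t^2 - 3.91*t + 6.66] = -4.59*t^2 - 7.24*t - 3.91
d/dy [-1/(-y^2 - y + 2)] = (-2*y - 1)/(y^2 + y - 2)^2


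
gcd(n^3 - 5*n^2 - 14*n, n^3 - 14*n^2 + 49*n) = n^2 - 7*n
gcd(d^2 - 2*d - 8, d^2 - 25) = 1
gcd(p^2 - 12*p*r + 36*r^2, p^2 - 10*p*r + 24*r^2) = p - 6*r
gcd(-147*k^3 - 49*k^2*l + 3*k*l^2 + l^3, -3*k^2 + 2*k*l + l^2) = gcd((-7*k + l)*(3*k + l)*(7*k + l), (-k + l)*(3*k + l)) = 3*k + l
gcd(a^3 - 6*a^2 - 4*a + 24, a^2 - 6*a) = a - 6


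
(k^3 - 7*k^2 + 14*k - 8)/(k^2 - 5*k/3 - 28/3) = 3*(k^2 - 3*k + 2)/(3*k + 7)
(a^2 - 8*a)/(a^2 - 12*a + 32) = a/(a - 4)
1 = 1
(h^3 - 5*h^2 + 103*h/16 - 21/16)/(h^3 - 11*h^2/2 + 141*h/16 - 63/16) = (4*h - 1)/(4*h - 3)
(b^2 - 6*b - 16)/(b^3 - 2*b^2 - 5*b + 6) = (b - 8)/(b^2 - 4*b + 3)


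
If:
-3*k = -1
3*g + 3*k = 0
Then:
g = -1/3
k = 1/3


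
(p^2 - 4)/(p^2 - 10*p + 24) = (p^2 - 4)/(p^2 - 10*p + 24)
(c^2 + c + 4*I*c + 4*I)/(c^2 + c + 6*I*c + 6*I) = (c + 4*I)/(c + 6*I)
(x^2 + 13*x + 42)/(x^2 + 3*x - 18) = (x + 7)/(x - 3)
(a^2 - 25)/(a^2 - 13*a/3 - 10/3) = 3*(a + 5)/(3*a + 2)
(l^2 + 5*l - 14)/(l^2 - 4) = (l + 7)/(l + 2)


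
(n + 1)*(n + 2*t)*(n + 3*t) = n^3 + 5*n^2*t + n^2 + 6*n*t^2 + 5*n*t + 6*t^2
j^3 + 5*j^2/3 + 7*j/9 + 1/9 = (j + 1/3)^2*(j + 1)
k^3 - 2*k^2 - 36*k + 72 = (k - 6)*(k - 2)*(k + 6)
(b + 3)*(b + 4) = b^2 + 7*b + 12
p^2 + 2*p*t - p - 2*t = (p - 1)*(p + 2*t)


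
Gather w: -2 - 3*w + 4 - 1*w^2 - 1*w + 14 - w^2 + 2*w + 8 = -2*w^2 - 2*w + 24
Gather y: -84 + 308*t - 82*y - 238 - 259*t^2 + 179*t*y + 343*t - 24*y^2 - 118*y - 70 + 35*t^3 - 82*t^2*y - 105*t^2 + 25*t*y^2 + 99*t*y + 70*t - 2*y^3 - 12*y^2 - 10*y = 35*t^3 - 364*t^2 + 721*t - 2*y^3 + y^2*(25*t - 36) + y*(-82*t^2 + 278*t - 210) - 392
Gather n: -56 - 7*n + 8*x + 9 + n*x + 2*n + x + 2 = n*(x - 5) + 9*x - 45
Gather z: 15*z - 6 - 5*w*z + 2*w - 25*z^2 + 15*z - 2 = 2*w - 25*z^2 + z*(30 - 5*w) - 8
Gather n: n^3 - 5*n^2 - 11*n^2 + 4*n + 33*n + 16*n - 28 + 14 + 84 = n^3 - 16*n^2 + 53*n + 70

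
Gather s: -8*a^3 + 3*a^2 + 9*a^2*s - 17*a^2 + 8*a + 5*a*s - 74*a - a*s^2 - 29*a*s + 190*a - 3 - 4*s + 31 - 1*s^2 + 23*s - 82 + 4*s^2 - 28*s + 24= -8*a^3 - 14*a^2 + 124*a + s^2*(3 - a) + s*(9*a^2 - 24*a - 9) - 30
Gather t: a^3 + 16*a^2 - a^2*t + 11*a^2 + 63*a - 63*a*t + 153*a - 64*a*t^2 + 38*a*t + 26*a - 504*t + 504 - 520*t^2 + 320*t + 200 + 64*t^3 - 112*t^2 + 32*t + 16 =a^3 + 27*a^2 + 242*a + 64*t^3 + t^2*(-64*a - 632) + t*(-a^2 - 25*a - 152) + 720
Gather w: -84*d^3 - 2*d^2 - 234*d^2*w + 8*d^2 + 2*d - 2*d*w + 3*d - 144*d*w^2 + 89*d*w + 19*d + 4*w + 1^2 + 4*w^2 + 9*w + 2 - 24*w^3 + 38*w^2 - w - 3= -84*d^3 + 6*d^2 + 24*d - 24*w^3 + w^2*(42 - 144*d) + w*(-234*d^2 + 87*d + 12)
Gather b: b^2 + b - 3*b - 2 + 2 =b^2 - 2*b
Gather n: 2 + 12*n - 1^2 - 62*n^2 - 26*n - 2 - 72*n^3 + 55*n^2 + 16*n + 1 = -72*n^3 - 7*n^2 + 2*n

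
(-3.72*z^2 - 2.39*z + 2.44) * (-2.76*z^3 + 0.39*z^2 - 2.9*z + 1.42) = 10.2672*z^5 + 5.1456*z^4 + 3.1215*z^3 + 2.6002*z^2 - 10.4698*z + 3.4648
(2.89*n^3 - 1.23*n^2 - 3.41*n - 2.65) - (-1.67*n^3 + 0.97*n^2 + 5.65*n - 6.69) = 4.56*n^3 - 2.2*n^2 - 9.06*n + 4.04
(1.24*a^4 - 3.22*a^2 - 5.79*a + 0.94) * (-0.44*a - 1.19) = -0.5456*a^5 - 1.4756*a^4 + 1.4168*a^3 + 6.3794*a^2 + 6.4765*a - 1.1186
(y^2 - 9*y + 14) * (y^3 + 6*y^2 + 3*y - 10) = y^5 - 3*y^4 - 37*y^3 + 47*y^2 + 132*y - 140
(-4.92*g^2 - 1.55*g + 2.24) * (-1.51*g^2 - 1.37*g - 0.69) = 7.4292*g^4 + 9.0809*g^3 + 2.1359*g^2 - 1.9993*g - 1.5456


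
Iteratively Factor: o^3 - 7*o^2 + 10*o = (o)*(o^2 - 7*o + 10) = o*(o - 5)*(o - 2)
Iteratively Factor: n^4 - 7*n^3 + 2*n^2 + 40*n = (n)*(n^3 - 7*n^2 + 2*n + 40) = n*(n - 5)*(n^2 - 2*n - 8) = n*(n - 5)*(n + 2)*(n - 4)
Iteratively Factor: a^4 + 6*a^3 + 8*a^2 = (a + 4)*(a^3 + 2*a^2) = (a + 2)*(a + 4)*(a^2) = a*(a + 2)*(a + 4)*(a)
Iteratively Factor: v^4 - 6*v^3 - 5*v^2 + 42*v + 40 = (v + 1)*(v^3 - 7*v^2 + 2*v + 40) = (v - 5)*(v + 1)*(v^2 - 2*v - 8) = (v - 5)*(v + 1)*(v + 2)*(v - 4)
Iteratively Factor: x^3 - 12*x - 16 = (x - 4)*(x^2 + 4*x + 4) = (x - 4)*(x + 2)*(x + 2)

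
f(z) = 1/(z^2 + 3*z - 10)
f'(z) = (-2*z - 3)/(z^2 + 3*z - 10)^2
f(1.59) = -0.37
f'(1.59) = -0.85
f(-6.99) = 0.06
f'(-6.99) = 0.03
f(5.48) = 0.03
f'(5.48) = -0.01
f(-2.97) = -0.10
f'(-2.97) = 0.03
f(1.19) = -0.20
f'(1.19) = -0.21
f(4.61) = 0.04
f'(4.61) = -0.02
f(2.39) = 0.35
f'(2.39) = -0.94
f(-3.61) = -0.13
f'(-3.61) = 0.07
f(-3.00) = -0.10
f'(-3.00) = 0.03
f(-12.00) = 0.01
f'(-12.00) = 0.00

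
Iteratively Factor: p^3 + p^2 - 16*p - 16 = (p + 1)*(p^2 - 16) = (p + 1)*(p + 4)*(p - 4)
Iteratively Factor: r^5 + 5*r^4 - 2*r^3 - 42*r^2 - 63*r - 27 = (r - 3)*(r^4 + 8*r^3 + 22*r^2 + 24*r + 9) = (r - 3)*(r + 1)*(r^3 + 7*r^2 + 15*r + 9) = (r - 3)*(r + 1)*(r + 3)*(r^2 + 4*r + 3) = (r - 3)*(r + 1)*(r + 3)^2*(r + 1)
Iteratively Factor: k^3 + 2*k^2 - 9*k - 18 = (k - 3)*(k^2 + 5*k + 6) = (k - 3)*(k + 3)*(k + 2)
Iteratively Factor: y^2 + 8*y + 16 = (y + 4)*(y + 4)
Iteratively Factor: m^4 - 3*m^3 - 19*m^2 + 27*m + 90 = (m + 3)*(m^3 - 6*m^2 - m + 30) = (m - 5)*(m + 3)*(m^2 - m - 6) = (m - 5)*(m - 3)*(m + 3)*(m + 2)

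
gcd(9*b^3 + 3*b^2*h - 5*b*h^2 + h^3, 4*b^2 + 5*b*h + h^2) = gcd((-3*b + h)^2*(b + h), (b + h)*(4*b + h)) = b + h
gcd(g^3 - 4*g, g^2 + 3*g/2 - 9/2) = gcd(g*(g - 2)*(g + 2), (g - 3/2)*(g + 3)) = 1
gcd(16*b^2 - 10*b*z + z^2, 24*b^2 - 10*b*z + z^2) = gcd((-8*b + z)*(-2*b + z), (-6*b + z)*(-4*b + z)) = 1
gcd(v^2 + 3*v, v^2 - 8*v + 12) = 1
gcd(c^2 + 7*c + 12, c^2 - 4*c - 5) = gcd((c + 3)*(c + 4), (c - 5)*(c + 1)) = 1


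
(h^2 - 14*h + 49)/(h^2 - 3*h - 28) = (h - 7)/(h + 4)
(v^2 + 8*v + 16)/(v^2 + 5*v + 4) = (v + 4)/(v + 1)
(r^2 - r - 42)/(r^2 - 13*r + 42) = (r + 6)/(r - 6)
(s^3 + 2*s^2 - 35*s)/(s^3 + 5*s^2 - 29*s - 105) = s/(s + 3)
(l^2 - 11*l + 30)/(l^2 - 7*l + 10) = (l - 6)/(l - 2)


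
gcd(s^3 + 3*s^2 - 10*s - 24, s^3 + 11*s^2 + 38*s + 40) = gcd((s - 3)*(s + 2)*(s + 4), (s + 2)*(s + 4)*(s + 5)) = s^2 + 6*s + 8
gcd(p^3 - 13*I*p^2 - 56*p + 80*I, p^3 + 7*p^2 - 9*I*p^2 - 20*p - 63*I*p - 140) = p^2 - 9*I*p - 20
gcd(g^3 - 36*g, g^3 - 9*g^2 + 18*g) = g^2 - 6*g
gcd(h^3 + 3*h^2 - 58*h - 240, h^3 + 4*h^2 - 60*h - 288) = h^2 - 2*h - 48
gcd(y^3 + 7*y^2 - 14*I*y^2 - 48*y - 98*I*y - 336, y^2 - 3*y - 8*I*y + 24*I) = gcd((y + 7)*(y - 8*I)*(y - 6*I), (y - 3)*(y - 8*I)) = y - 8*I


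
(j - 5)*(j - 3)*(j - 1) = j^3 - 9*j^2 + 23*j - 15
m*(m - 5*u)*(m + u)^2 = m^4 - 3*m^3*u - 9*m^2*u^2 - 5*m*u^3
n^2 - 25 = (n - 5)*(n + 5)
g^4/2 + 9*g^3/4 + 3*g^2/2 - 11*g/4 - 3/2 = (g/2 + 1)*(g - 1)*(g + 1/2)*(g + 3)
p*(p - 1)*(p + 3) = p^3 + 2*p^2 - 3*p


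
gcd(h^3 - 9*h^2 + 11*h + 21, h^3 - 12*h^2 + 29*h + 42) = h^2 - 6*h - 7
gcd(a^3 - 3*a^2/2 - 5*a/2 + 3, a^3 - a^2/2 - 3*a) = a^2 - a/2 - 3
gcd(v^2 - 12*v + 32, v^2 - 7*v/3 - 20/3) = v - 4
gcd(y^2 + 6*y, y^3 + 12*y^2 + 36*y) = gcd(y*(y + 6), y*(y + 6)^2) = y^2 + 6*y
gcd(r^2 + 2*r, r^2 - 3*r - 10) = r + 2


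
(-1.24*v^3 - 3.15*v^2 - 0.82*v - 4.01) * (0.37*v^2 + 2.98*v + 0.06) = -0.4588*v^5 - 4.8607*v^4 - 9.7648*v^3 - 4.1163*v^2 - 11.999*v - 0.2406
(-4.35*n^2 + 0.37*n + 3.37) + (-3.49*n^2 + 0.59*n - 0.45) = -7.84*n^2 + 0.96*n + 2.92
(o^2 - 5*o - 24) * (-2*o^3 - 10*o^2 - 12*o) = -2*o^5 + 86*o^3 + 300*o^2 + 288*o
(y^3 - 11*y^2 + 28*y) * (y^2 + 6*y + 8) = y^5 - 5*y^4 - 30*y^3 + 80*y^2 + 224*y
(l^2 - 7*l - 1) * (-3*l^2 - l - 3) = -3*l^4 + 20*l^3 + 7*l^2 + 22*l + 3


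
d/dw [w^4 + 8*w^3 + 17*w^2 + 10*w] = 4*w^3 + 24*w^2 + 34*w + 10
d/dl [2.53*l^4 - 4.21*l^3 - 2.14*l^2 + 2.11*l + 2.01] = 10.12*l^3 - 12.63*l^2 - 4.28*l + 2.11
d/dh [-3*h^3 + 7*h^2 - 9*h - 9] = -9*h^2 + 14*h - 9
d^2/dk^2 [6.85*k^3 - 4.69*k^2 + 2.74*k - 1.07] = 41.1*k - 9.38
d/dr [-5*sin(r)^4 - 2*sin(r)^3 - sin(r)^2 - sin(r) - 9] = (-17*sin(r) + 5*sin(3*r) + 3*cos(2*r) - 4)*cos(r)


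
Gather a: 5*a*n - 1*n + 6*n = 5*a*n + 5*n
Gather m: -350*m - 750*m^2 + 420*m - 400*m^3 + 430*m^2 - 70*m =-400*m^3 - 320*m^2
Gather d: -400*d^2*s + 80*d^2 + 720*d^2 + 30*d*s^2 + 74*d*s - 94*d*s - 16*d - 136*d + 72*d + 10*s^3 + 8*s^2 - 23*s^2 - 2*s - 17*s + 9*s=d^2*(800 - 400*s) + d*(30*s^2 - 20*s - 80) + 10*s^3 - 15*s^2 - 10*s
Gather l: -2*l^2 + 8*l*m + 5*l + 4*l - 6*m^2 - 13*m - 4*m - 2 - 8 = -2*l^2 + l*(8*m + 9) - 6*m^2 - 17*m - 10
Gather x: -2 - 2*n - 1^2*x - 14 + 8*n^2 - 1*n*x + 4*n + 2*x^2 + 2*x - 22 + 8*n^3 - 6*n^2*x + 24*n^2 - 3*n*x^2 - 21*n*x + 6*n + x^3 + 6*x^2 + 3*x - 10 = 8*n^3 + 32*n^2 + 8*n + x^3 + x^2*(8 - 3*n) + x*(-6*n^2 - 22*n + 4) - 48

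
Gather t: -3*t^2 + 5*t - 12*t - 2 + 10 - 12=-3*t^2 - 7*t - 4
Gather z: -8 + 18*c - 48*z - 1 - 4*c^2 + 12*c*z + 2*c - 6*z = -4*c^2 + 20*c + z*(12*c - 54) - 9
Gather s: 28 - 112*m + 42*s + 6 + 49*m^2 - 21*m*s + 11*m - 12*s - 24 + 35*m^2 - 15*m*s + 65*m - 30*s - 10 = 84*m^2 - 36*m*s - 36*m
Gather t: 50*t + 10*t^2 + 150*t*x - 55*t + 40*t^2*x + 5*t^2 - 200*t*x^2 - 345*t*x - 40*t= t^2*(40*x + 15) + t*(-200*x^2 - 195*x - 45)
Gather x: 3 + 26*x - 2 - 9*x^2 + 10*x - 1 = -9*x^2 + 36*x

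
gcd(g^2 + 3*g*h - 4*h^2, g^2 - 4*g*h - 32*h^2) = g + 4*h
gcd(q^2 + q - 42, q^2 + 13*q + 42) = q + 7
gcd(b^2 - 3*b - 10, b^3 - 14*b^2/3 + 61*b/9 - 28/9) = 1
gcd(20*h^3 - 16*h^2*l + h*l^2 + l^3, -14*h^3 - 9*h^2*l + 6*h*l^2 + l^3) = 2*h - l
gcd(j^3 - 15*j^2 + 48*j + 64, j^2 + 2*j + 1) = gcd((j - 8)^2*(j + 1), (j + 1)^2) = j + 1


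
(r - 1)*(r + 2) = r^2 + r - 2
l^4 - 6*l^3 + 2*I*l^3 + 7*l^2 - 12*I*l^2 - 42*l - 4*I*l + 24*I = (l - 6)*(l - I)^2*(l + 4*I)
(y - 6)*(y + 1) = y^2 - 5*y - 6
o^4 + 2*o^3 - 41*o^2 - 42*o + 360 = (o - 5)*(o - 3)*(o + 4)*(o + 6)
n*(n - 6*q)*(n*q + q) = n^3*q - 6*n^2*q^2 + n^2*q - 6*n*q^2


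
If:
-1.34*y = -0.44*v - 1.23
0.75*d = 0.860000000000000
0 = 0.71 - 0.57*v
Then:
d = 1.15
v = 1.25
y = 1.33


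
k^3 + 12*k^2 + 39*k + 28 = (k + 1)*(k + 4)*(k + 7)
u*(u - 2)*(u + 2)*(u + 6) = u^4 + 6*u^3 - 4*u^2 - 24*u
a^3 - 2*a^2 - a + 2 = (a - 2)*(a - 1)*(a + 1)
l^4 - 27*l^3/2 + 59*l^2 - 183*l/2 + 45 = (l - 6)*(l - 5)*(l - 3/2)*(l - 1)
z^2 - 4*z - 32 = (z - 8)*(z + 4)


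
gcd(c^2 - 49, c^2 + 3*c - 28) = c + 7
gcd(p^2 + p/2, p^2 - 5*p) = p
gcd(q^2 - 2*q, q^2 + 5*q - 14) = q - 2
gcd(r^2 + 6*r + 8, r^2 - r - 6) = r + 2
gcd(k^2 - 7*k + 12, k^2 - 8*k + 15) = k - 3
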